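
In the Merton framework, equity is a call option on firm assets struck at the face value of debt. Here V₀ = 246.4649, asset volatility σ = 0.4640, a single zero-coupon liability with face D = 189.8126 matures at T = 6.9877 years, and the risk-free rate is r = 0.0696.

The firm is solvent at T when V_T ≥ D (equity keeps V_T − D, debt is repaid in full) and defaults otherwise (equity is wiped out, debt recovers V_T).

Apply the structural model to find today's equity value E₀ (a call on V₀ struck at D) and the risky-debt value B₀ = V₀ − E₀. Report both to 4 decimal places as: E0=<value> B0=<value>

E0=161.0001 B0=85.4648

Equity is a call on the firm's assets struck at D = 189.8126:
d₁ = [ln(V₀/D) + (r + σ²/2)T] / (σ√T)
   = [ln(246.4649/189.8126) + (0.0696 + 0.5·0.4640²)·6.9877] / (0.4640·√6.9877)
   = [0.261182 + 1.238556] / 1.226550 = 1.222729
d₂ = d₁ − σ√T = 1.222729 − 1.226550 = -0.003820
N(d₁) = 0.889284,  N(d₂) = 0.498476,  e^(−rT) = 0.614870
E₀ = V₀·N(d₁) − D·e^(−rT)·N(d₂)
   = 246.4649·0.889284 − 189.8126·0.614870·0.498476 = 161.000106
B₀ = V₀ − E₀ = 246.4649 − 161.000106 = 85.464794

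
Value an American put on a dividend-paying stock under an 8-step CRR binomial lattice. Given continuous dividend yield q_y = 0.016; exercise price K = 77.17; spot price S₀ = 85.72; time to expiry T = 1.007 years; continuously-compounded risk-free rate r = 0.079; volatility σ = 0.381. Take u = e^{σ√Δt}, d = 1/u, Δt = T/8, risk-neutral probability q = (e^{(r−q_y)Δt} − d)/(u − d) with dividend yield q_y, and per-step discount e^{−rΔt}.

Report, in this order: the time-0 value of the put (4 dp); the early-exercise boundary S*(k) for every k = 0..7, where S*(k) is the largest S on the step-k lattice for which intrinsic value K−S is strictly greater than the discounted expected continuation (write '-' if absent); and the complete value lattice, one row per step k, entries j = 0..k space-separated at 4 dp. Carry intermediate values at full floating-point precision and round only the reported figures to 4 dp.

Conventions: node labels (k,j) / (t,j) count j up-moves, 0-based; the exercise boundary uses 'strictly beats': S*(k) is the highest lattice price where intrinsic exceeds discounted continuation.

price = 6.9321
boundary = - - - - 49.9183 57.1433 49.9183 57.1433
tree:
6.9321
10.2479 3.6975
14.7109 5.9125 1.5179
20.4125 9.2052 2.6808 0.3651
27.2517 13.8640 4.6496 0.7312 0.0000
33.5632 20.0267 7.8719 1.4641 0.0000 0.0000
39.0767 27.2517 12.8820 2.9318 0.0000 0.0000 0.0000
43.8931 33.5632 20.0267 5.8708 0.0000 0.0000 0.0000 0.0000
48.1005 39.0767 27.2517 11.7559 0.0000 0.0000 0.0000 0.0000 0.0000

Δt=0.12587, u=1.14474, d=0.87356, q=0.49562, disc=e^(-rΔt)=0.99011
k=8 terminal: V=max(K-S,0) → 48.1005 39.0767 27.2517 11.7559 0.0000 0.0000 0.0000 0.0000 0.0000
k=7: j=0 S=33.2769 intr=43.8931 cont=43.1964 V=43.8931[EX]; j=1 S=43.6068 intr=33.5632 cont=32.8873 V=33.5632[EX]; j=2 S=57.1433 intr=20.0267 cont=19.3781 V=20.0267[EX]; j=3 S=74.8819 intr=2.2881 cont=5.8708 V=5.8708[hold]; j=4 S=98.1268 intr=0.0000 cont=0.0000 V=0.0000[hold]; j=5 S=128.5875 intr=0.0000 cont=0.0000 V=0.0000[hold]; j=6 S=168.5038 intr=0.0000 cont=0.0000 V=0.0000[hold]; j=7 S=220.8111 intr=0.0000 cont=0.0000 V=0.0000[hold]  S*(7)=57.1433
k=6: j=0 S=38.0933 intr=39.0767 cont=38.3897 V=39.0767[EX]; j=1 S=49.9183 intr=27.2517 cont=26.5885 V=27.2517[EX]; j=2 S=65.4141 intr=11.7559 cont=12.8820 V=12.8820[hold]; j=3 S=85.7200 intr=0.0000 cont=2.9318 V=2.9318[hold]; j=4 S=112.3293 intr=0.0000 cont=0.0000 V=0.0000[hold]; j=5 S=147.1988 intr=0.0000 cont=0.0000 V=0.0000[hold]; j=6 S=192.8925 intr=0.0000 cont=0.0000 V=0.0000[hold]  S*(6)=49.9183
k=5: j=0 S=43.6068 intr=33.5632 cont=32.8873 V=33.5632[EX]; j=1 S=57.1433 intr=20.0267 cont=19.9306 V=20.0267[EX]; j=2 S=74.8819 intr=2.2881 cont=7.8719 V=7.8719[hold]; j=3 S=98.1268 intr=0.0000 cont=1.4641 V=1.4641[hold]; j=4 S=128.5875 intr=0.0000 cont=0.0000 V=0.0000[hold]; j=5 S=168.5038 intr=0.0000 cont=0.0000 V=0.0000[hold]  S*(5)=57.1433
k=4: j=0 S=49.9183 intr=27.2517 cont=26.5885 V=27.2517[EX]; j=1 S=65.4141 intr=11.7559 cont=13.8640 V=13.8640[hold]; j=2 S=85.7200 intr=0.0000 cont=4.6496 V=4.6496[hold]; j=3 S=112.3293 intr=0.0000 cont=0.7312 V=0.7312[hold]; j=4 S=147.1988 intr=0.0000 cont=0.0000 V=0.0000[hold]  S*(4)=49.9183
k=3: j=0 S=57.1433 intr=20.0267 cont=20.4125 V=20.4125[hold]; j=1 S=74.8819 intr=2.2881 cont=9.2052 V=9.2052[hold]; j=2 S=98.1268 intr=0.0000 cont=2.6808 V=2.6808[hold]; j=3 S=128.5875 intr=0.0000 cont=0.3651 V=0.3651[hold]  S*(3)=-
k=2: j=0 S=65.4141 intr=11.7559 cont=14.7109 V=14.7109[hold]; j=1 S=85.7200 intr=0.0000 cont=5.9125 V=5.9125[hold]; j=2 S=112.3293 intr=0.0000 cont=1.5179 V=1.5179[hold]  S*(2)=-
k=1: j=0 S=74.8819 intr=2.2881 cont=10.2479 V=10.2479[hold]; j=1 S=98.1268 intr=0.0000 cont=3.6975 V=3.6975[hold]  S*(1)=-
k=0: j=0 S=85.7200 intr=0.0000 cont=6.9321 V=6.9321[hold]  S*(0)=-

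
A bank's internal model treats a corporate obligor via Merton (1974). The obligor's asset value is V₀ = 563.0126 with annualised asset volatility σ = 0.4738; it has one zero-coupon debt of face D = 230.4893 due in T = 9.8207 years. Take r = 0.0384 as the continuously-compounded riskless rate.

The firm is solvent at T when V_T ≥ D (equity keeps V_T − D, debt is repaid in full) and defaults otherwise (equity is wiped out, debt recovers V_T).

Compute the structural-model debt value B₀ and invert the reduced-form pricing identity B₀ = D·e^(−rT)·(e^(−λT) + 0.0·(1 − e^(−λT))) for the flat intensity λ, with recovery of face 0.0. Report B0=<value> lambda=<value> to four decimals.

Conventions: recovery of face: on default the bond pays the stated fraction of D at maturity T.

B0=117.1409 lambda=0.0305

Work the structural quantities from V₀ = 563.0126 against face 230.4893:
d₁ = [ln(V₀/D) + (r + σ²/2)T] / (σ√T)
   = [ln(563.0126/230.4893) + (0.0384 + 0.5·0.4738²)·9.8207] / (0.4738·√9.8207)
   = [0.893098 + 1.479422] / 1.484794 = 1.597878
d₂ = d₁ − σ√T = 1.597878 − 1.484794 = 0.113083
N(d₁) = 0.944965,  N(d₂) = 0.545018,  e^(−rT) = 0.685837
E₀ = V₀·N(d₁) − D·e^(−rT)·N(d₂)
   = 563.0126·0.944965 − 230.4893·0.685837·0.545018 = 445.871738
B₀ = V₀ − E₀ = 563.0126 − 445.871738 = 117.140862
e^(−λT) = (B₀·e^(rT)/D − 0)/(1 − 0) = (117.1409·1.458072/230.4893 − 0)/1 = 0.74103155
λ = −ln(0.74103155)/9.8207 = 0.030518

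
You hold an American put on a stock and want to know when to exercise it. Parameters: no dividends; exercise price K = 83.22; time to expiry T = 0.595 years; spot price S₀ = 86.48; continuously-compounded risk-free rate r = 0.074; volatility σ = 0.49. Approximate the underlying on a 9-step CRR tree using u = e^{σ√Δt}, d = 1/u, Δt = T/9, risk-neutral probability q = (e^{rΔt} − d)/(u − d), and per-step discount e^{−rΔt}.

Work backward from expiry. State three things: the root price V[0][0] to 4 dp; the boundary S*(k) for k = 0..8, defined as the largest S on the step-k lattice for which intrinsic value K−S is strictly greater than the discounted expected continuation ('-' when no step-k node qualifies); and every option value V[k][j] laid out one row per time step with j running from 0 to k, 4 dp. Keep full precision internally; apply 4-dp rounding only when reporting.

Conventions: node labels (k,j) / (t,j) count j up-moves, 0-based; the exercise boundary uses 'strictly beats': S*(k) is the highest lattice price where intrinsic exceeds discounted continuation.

Δt=0.06611, u=1.13427, d=0.88162, q=0.48796, disc=e^(-rΔt)=0.99512
k=9 terminal: V=max(K-S,0) → 55.3929 47.4185 37.1590 23.9593 6.9771 0.0000 0.0000 0.0000 0.0000 0.0000
k=8: j=0 S=31.5634 intr=51.6566 cont=51.2504 V=51.6566[EX]; j=1 S=40.6085 intr=42.6115 cont=42.2053 V=42.6115[EX]; j=2 S=52.2456 intr=30.9744 cont=30.5682 V=30.9744[EX]; j=3 S=67.2176 intr=16.0024 cont=15.5963 V=16.0024[EX]; j=4 S=86.4800 intr=0.0000 cont=3.5552 V=3.5552[hold]; j=5 S=111.2624 intr=0.0000 cont=0.0000 V=0.0000[hold]; j=6 S=143.1467 intr=0.0000 cont=0.0000 V=0.0000[hold]; j=7 S=184.1680 intr=0.0000 cont=0.0000 V=0.0000[hold]; j=8 S=236.9447 intr=0.0000 cont=0.0000 V=0.0000[hold]  S*(8)=67.2176
k=7: j=0 S=35.8015 intr=47.4185 cont=47.0124 V=47.4185[EX]; j=1 S=46.0610 intr=37.1590 cont=36.7528 V=37.1590[EX]; j=2 S=59.2607 intr=23.9593 cont=23.5532 V=23.9593[EX]; j=3 S=76.2429 intr=6.9771 cont=9.8803 V=9.8803[hold]; j=4 S=98.0917 intr=0.0000 cont=1.8115 V=1.8115[hold]; j=5 S=126.2016 intr=0.0000 cont=0.0000 V=0.0000[hold]; j=6 S=162.3670 intr=0.0000 cont=0.0000 V=0.0000[hold]; j=7 S=208.8962 intr=0.0000 cont=0.0000 V=0.0000[hold]  S*(7)=59.2607
k=6: j=0 S=40.6085 intr=42.6115 cont=42.2053 V=42.6115[EX]; j=1 S=52.2456 intr=30.9744 cont=30.5682 V=30.9744[EX]; j=2 S=67.2176 intr=16.0024 cont=17.0060 V=17.0060[hold]; j=3 S=86.4800 intr=0.0000 cont=5.9141 V=5.9141[hold]; j=4 S=111.2624 intr=0.0000 cont=0.9230 V=0.9230[hold]; j=5 S=143.1467 intr=0.0000 cont=0.0000 V=0.0000[hold]; j=6 S=184.1680 intr=0.0000 cont=0.0000 V=0.0000[hold]  S*(6)=52.2456
k=5: j=0 S=46.0610 intr=37.1590 cont=36.7528 V=37.1590[EX]; j=1 S=59.2607 intr=23.9593 cont=24.0405 V=24.0405[hold]; j=2 S=76.2429 intr=6.9771 cont=11.5370 V=11.5370[hold]; j=3 S=98.0917 intr=0.0000 cont=3.4617 V=3.4617[hold]; j=4 S=126.2016 intr=0.0000 cont=0.4703 V=0.4703[hold]; j=5 S=162.3670 intr=0.0000 cont=0.0000 V=0.0000[hold]  S*(5)=46.0610
k=4: j=0 S=52.2456 intr=30.9744 cont=30.6076 V=30.9744[EX]; j=1 S=67.2176 intr=16.0024 cont=17.8518 V=17.8518[hold]; j=2 S=86.4800 intr=0.0000 cont=7.5596 V=7.5596[hold]; j=3 S=111.2624 intr=0.0000 cont=1.9923 V=1.9923[hold]; j=4 S=143.1467 intr=0.0000 cont=0.2397 V=0.2397[hold]  S*(4)=52.2456
k=3: j=0 S=59.2607 intr=23.9593 cont=24.4512 V=24.4512[hold]; j=1 S=76.2429 intr=6.9771 cont=12.7670 V=12.7670[hold]; j=2 S=98.0917 intr=0.0000 cont=4.8193 V=4.8193[hold]; j=3 S=126.2016 intr=0.0000 cont=1.1315 V=1.1315[hold]  S*(3)=-
k=2: j=0 S=67.2176 intr=16.0024 cont=18.6584 V=18.6584[hold]; j=1 S=86.4800 intr=0.0000 cont=8.8455 V=8.8455[hold]; j=2 S=111.2624 intr=0.0000 cont=3.0051 V=3.0051[hold]  S*(2)=-
k=1: j=0 S=76.2429 intr=6.9771 cont=13.8024 V=13.8024[hold]; j=1 S=98.0917 intr=0.0000 cont=5.9664 V=5.9664[hold]  S*(1)=-
k=0: j=0 S=86.4800 intr=0.0000 cont=9.9301 V=9.9301[hold]  S*(0)=-

price = 9.9301
boundary = - - - - 52.2456 46.0610 52.2456 59.2607 67.2176
tree:
9.9301
13.8024 5.9664
18.6584 8.8455 3.0051
24.4512 12.7670 4.8193 1.1315
30.9744 17.8518 7.5596 1.9923 0.2397
37.1590 24.0405 11.5370 3.4617 0.4703 0.0000
42.6115 30.9744 17.0060 5.9141 0.9230 0.0000 0.0000
47.4185 37.1590 23.9593 9.8803 1.8115 0.0000 0.0000 0.0000
51.6566 42.6115 30.9744 16.0024 3.5552 0.0000 0.0000 0.0000 0.0000
55.3929 47.4185 37.1590 23.9593 6.9771 0.0000 0.0000 0.0000 0.0000 0.0000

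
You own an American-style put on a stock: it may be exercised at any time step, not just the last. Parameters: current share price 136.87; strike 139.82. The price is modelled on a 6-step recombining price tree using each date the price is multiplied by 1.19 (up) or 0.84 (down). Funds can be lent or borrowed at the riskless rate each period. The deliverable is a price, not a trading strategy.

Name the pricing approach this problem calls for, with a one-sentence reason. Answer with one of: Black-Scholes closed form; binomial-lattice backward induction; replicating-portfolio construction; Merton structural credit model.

framework: binomial-lattice backward induction

Key observation: the put (strike 139.82 on spot 136.87) is American-style on a 6-step discrete price model, so the early-exercise decision at every node requires stepwise backward valuation — a closed form cannot price the exercise right.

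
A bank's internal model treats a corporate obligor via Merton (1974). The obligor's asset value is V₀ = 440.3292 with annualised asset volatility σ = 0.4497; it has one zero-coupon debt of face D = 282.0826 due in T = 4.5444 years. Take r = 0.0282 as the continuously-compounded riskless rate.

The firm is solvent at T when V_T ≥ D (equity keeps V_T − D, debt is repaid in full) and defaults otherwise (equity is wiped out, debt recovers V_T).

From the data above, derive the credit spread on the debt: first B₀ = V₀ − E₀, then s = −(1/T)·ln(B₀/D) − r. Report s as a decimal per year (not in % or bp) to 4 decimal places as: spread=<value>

With assets at 440.3292 and a single debt payment of 282.0826 at 4.5444 years:
d₁ = [ln(V₀/D) + (r + σ²/2)T] / (σ√T)
   = [ln(440.3292/282.0826) + (0.0282 + 0.5·0.4497²)·4.5444] / (0.4497·√4.5444)
   = [0.445323 + 0.587659] / 0.958652 = 1.077535
d₂ = d₁ − σ√T = 1.077535 − 0.958652 = 0.118883
N(d₁) = 0.859379,  N(d₂) = 0.547316,  e^(−rT) = 0.879720
E₀ = V₀·N(d₁) − D·e^(−rT)·N(d₂)
   = 440.3292·0.859379 − 282.0826·0.879720·0.547316 = 242.591433
B₀ = V₀ − E₀ = 440.3292 − 242.591433 = 197.737767
spread = −(1/T)·ln(B₀/D) − r = −(1/4.5444)·ln(197.737767/282.0826) − 0.0282 = 0.04997494

spread=0.0500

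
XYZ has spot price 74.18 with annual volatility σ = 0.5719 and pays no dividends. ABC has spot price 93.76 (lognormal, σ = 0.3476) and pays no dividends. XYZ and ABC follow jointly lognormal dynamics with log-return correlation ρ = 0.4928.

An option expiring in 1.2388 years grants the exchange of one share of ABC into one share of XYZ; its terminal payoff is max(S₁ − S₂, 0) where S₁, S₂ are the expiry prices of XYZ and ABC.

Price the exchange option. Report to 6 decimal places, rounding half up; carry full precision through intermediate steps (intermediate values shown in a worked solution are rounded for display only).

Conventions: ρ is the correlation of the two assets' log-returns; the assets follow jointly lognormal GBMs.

exchange price = 10.235527

σ_eff = √(σ₁² + σ₂² − 2ρσ₁σ₂) = √(0.5719² + 0.3476² − 2·0.4928·0.5719·0.3476) = 0.501962
d₁ = (ln(S₁/S₂) + (q₂ − q₁ + σ_eff²/2)T) / (σ_eff√T) = (ln(74.18/93.76) + (0.0 − 0.0 + 0.125983)·1.2388) / 0.558690 = -0.139928
d₂ = d₁ − σ_eff√T = -0.139928 − 0.558690 = -0.698618
N(d₁) = 0.444359,  N(d₂) = 0.242395
V = S₁·e^{−q₁T}·N(d₁) − S₂·e^{−q₂T}·N(d₂) = 32.962516 − 22.726989 = 10.235527
Key observation: r never enters — measured in units of ABC, the claim is a call on S₁/S₂ struck at 1, so only the dividend yields and σ_eff matter.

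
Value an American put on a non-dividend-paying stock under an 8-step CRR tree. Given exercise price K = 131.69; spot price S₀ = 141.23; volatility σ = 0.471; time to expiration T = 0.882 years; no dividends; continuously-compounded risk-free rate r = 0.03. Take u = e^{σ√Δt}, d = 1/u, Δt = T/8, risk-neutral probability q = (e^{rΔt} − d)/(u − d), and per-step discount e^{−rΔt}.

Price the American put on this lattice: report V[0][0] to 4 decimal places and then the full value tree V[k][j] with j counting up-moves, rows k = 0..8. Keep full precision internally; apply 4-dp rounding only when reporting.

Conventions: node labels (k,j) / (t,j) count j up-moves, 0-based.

price = 18.0969
tree:
18.0969
25.2389 10.2196
34.1577 15.4206 4.4625
44.6544 22.6335 7.4450 1.1511
56.1375 32.0985 12.1845 2.1855 0.0000
67.0756 43.6028 19.4306 4.1492 0.0000 0.0000
76.4301 56.1375 29.8609 7.8773 0.0000 0.0000 0.0000
84.4304 67.0756 43.3478 14.9552 0.0000 0.0000 0.0000 0.0000
91.2724 76.4301 56.1375 28.3929 0.0000 0.0000 0.0000 0.0000 0.0000

Δt=0.11025, u=1.16928, d=0.85523, q=0.47153, disc=e^(-rΔt)=0.99670
k=8 terminal: V=max(K-S,0) → 91.2724 76.4301 56.1375 28.3929 0.0000 0.0000 0.0000 0.0000 0.0000
k=7: j=0 S=47.2596 intr=84.4304 cont=83.9955 V=84.4304[EX]; j=1 S=64.6144 intr=67.0756 cont=66.6407 V=67.0756[EX]; j=2 S=88.3422 intr=43.3478 cont=42.9129 V=43.3478[EX]; j=3 S=120.7835 intr=10.9065 cont=14.9552 V=14.9552[hold]; j=4 S=165.1378 intr=0.0000 cont=0.0000 V=0.0000[hold]; j=5 S=225.7800 intr=0.0000 cont=0.0000 V=0.0000[hold]; j=6 S=308.6914 intr=0.0000 cont=0.0000 V=0.0000[hold]; j=7 S=422.0496 intr=0.0000 cont=0.0000 V=0.0000[hold]
k=6: j=0 S=55.2599 intr=76.4301 cont=75.9953 V=76.4301[EX]; j=1 S=75.5525 intr=56.1375 cont=55.7026 V=56.1375[EX]; j=2 S=103.2971 intr=28.3929 cont=29.8609 V=29.8609[hold]; j=3 S=141.2300 intr=0.0000 cont=7.8773 V=7.8773[hold]; j=4 S=193.0928 intr=0.0000 cont=0.0000 V=0.0000[hold]; j=5 S=264.0006 intr=0.0000 cont=0.0000 V=0.0000[hold]; j=6 S=360.9475 intr=0.0000 cont=0.0000 V=0.0000[hold]
k=5: j=0 S=64.6144 intr=67.0756 cont=66.6407 V=67.0756[EX]; j=1 S=88.3422 intr=43.3478 cont=43.6028 V=43.6028[hold]; j=2 S=120.7835 intr=10.9065 cont=19.4306 V=19.4306[hold]; j=3 S=165.1378 intr=0.0000 cont=4.1492 V=4.1492[hold]; j=4 S=225.7800 intr=0.0000 cont=0.0000 V=0.0000[hold]; j=5 S=308.6914 intr=0.0000 cont=0.0000 V=0.0000[hold]
k=4: j=0 S=75.5525 intr=56.1375 cont=55.8225 V=56.1375[EX]; j=1 S=103.2971 intr=28.3929 cont=32.0985 V=32.0985[hold]; j=2 S=141.2300 intr=0.0000 cont=12.1845 V=12.1845[hold]; j=3 S=193.0928 intr=0.0000 cont=2.1855 V=2.1855[hold]; j=4 S=264.0006 intr=0.0000 cont=0.0000 V=0.0000[hold]
k=3: j=0 S=88.3422 intr=43.3478 cont=44.6544 V=44.6544[hold]; j=1 S=120.7835 intr=10.9065 cont=22.6335 V=22.6335[hold]; j=2 S=165.1378 intr=0.0000 cont=7.4450 V=7.4450[hold]; j=3 S=225.7800 intr=0.0000 cont=1.1511 V=1.1511[hold]
k=2: j=0 S=103.2971 intr=28.3929 cont=34.1577 V=34.1577[hold]; j=1 S=141.2300 intr=0.0000 cont=15.4206 V=15.4206[hold]; j=2 S=193.0928 intr=0.0000 cont=4.4625 V=4.4625[hold]
k=1: j=0 S=120.7835 intr=10.9065 cont=25.2389 V=25.2389[hold]; j=1 S=165.1378 intr=0.0000 cont=10.2196 V=10.2196[hold]
k=0: j=0 S=141.2300 intr=0.0000 cont=18.0969 V=18.0969[hold]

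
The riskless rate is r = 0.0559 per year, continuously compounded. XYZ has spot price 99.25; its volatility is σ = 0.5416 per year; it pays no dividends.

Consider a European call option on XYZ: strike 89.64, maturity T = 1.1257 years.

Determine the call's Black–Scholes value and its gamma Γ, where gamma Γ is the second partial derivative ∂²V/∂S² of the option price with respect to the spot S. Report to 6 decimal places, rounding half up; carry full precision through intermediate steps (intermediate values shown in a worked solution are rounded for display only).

price = 29.098544
Γ = 0.005932

σ√T = 0.5416·√1.1257 = 0.574632
d₁ = (ln(S/K) + (r+σ²/2)T) / (σ√T) = (ln(99.25/89.64) + (0.0559+0.5416²/2)·1.1257) / 0.574632 = (0.101840 + 0.228028) / 0.574632 = 0.574051
d₂ = d₁ − σ√T = 0.574051 − 0.574632 = -0.000582
e^{−rT} = 0.939012
N(d₁) = 0.717033,  N(d₂) = 0.499768
Call price V = S·N(d₁) − K·e^{−rT}·N(d₂) = 71.165548 − 42.067004 = 29.098544
φ(d₁) = (1/√(2π))·e^{−d₁²/2} = 0.338339
Γ = φ(d₁) / (S·σ·√T) = 0.005932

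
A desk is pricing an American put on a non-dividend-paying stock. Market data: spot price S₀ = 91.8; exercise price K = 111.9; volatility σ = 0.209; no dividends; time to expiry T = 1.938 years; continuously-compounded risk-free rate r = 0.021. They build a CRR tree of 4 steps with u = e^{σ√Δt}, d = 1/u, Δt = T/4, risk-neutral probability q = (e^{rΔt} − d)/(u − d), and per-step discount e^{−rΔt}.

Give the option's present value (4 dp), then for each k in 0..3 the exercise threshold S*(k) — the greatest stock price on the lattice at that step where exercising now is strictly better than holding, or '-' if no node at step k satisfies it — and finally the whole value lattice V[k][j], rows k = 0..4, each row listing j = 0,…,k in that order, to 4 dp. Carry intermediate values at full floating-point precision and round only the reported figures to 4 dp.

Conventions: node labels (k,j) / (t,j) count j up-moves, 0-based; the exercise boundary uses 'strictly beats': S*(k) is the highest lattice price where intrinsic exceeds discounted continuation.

params: Δt=0.48450 u=1.15659 d=0.86461 q=0.49872 e^(-rΔt)=0.98988
t_4 payoffs: 60.5992 43.2749 20.1000 0.0000 0.0000
t_3: node(3,0) S=59.3340 payoff=52.5660 vs cont=51.4332 → 52.5660 [stop]  node(3,1) S=79.3712 payoff=32.5288 vs cont=31.3960 → 32.5288 [stop]  node(3,2) S=106.1750 payoff=5.7250 vs cont=9.9737 → 9.9737 [wait]  node(3,3) S=142.0305 payoff=0.0000 vs cont=0.0000 → 0.0000 [wait]  ⇒ S*(3)=79.3712
t_2: node(2,0) S=68.6251 payoff=43.2749 vs cont=42.1421 → 43.2749 [stop]  node(2,1) S=91.8000 payoff=20.1000 vs cont=21.0647 → 21.0647 [wait]  node(2,2) S=122.8010 payoff=0.0000 vs cont=4.9490 → 4.9490 [wait]  ⇒ S*(2)=68.6251
t_1: node(1,0) S=79.3712 payoff=32.5288 vs cont=31.8723 → 32.5288 [stop]  node(1,1) S=106.1750 payoff=5.7250 vs cont=12.8957 → 12.8957 [wait]  ⇒ S*(1)=79.3712
t_0: node(0,0) S=91.8000 payoff=20.1000 vs cont=22.5072 → 22.5072 [wait]  ⇒ S*(0)=-

price = 22.5072
boundary = - 79.3712 68.6251 79.3712
tree:
22.5072
32.5288 12.8957
43.2749 21.0647 4.9490
52.5660 32.5288 9.9737 0.0000
60.5992 43.2749 20.1000 0.0000 0.0000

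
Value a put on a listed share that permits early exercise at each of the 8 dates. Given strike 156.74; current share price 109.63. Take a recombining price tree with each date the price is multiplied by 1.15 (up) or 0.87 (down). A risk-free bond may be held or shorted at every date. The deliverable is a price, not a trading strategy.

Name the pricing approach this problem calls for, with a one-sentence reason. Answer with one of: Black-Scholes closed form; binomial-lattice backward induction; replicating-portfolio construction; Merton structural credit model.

framework: binomial-lattice backward induction

Key observation: the defining feature is the embedded early-exercise option across 8 discrete dates on the spot-109.63 tree; pricing the strike-156.74 put means working backward with an exercise test at every node.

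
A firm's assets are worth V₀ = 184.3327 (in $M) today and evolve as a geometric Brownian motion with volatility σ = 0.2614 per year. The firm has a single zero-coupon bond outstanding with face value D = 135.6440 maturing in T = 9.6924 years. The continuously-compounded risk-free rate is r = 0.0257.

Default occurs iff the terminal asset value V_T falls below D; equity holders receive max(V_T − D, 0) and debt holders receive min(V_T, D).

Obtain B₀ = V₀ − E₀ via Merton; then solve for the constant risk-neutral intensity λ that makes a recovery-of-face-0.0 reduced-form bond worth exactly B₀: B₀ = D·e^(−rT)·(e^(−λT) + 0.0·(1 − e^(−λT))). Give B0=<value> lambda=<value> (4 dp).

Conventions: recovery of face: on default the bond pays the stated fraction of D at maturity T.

Apply the equity-as-call identities (strike 135.6440, horizon 9.6924 years):
d₁ = [ln(V₀/D) + (r + σ²/2)T] / (σ√T)
   = [ln(184.3327/135.6440) + (0.0257 + 0.5·0.2614²)·9.6924] / (0.2614·√9.6924)
   = [0.306708 + 0.580235] / 0.813807 = 1.089870
d₂ = d₁ − σ√T = 1.089870 − 0.813807 = 0.276064
N(d₁) = 0.862115,  N(d₂) = 0.608750,  e^(−rT) = 0.779506
E₀ = V₀·N(d₁) − D·e^(−rT)·N(d₂)
   = 184.3327·0.862115 − 135.6440·0.779506·0.608750 = 94.549533
B₀ = V₀ − E₀ = 184.3327 − 94.549533 = 89.783167
e^(−λT) = (B₀·e^(rT)/D − 0)/(1 − 0) = (89.7832·1.282863/135.6440 − 0)/1 = 0.84913147
λ = −ln(0.84913147)/9.6924 = 0.016873

B0=89.7832 lambda=0.0169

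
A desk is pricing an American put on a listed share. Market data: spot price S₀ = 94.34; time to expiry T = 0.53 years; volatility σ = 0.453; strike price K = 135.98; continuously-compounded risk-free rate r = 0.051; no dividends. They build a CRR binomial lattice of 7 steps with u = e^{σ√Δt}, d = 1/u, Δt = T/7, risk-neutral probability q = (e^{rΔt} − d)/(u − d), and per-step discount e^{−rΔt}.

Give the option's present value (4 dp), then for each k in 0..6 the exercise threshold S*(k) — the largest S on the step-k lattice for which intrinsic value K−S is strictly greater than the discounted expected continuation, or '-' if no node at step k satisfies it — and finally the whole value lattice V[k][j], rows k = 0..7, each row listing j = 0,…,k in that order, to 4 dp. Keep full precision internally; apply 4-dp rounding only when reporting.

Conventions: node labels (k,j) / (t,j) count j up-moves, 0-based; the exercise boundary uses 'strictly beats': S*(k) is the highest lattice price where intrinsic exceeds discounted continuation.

price = 42.3351
boundary = - 83.2840 73.5237 83.2840 94.3400 106.8637 94.3400
tree:
42.3351
52.6960 31.6431
62.4563 41.7319 21.1553
71.0727 52.6960 30.3930 11.4899
78.6794 62.4563 41.6400 18.6623 3.9460
85.3946 71.0727 52.6960 29.1163 7.6821 0.0000
91.3229 78.6794 62.4563 41.6400 14.9558 0.0000 0.0000
96.5564 85.3946 71.0727 52.6960 29.1163 0.0000 0.0000 0.0000

params: Δt=0.07571 u=1.13275 d=0.88281 q=0.48436 e^(-rΔt)=0.99615
t_7 payoffs: 96.5564 85.3946 71.0727 52.6960 29.1163 0.0000 0.0000 0.0000
t_6: node(6,0) S=44.6571 payoff=91.3229 vs cont=90.7988 → 91.3229 [stop]  node(6,1) S=57.3006 payoff=78.6794 vs cont=78.1553 → 78.6794 [stop]  node(6,2) S=73.5237 payoff=62.4563 vs cont=61.9322 → 62.4563 [stop]  node(6,3) S=94.3400 payoff=41.6400 vs cont=41.1159 → 41.6400 [stop]  node(6,4) S=121.0498 payoff=14.9302 vs cont=14.9558 → 14.9558 [wait]  node(6,5) S=155.3218 payoff=0.0000 vs cont=0.0000 → 0.0000 [wait]  node(6,6) S=199.2970 payoff=0.0000 vs cont=0.0000 → 0.0000 [wait]  ⇒ S*(6)=94.3400
t_5: node(5,0) S=50.5854 payoff=85.3946 vs cont=84.8706 → 85.3946 [stop]  node(5,1) S=64.9073 payoff=71.0727 vs cont=70.5487 → 71.0727 [stop]  node(5,2) S=83.2840 payoff=52.6960 vs cont=52.1719 → 52.6960 [stop]  node(5,3) S=106.8637 payoff=29.1163 vs cont=28.6046 → 29.1163 [stop]  node(5,4) S=137.1192 payoff=0.0000 vs cont=7.6821 → 7.6821 [wait]  node(5,5) S=175.9409 payoff=0.0000 vs cont=0.0000 → 0.0000 [wait]  ⇒ S*(5)=106.8637
t_4: node(4,0) S=57.3006 payoff=78.6794 vs cont=78.1553 → 78.6794 [stop]  node(4,1) S=73.5237 payoff=62.4563 vs cont=61.9322 → 62.4563 [stop]  node(4,2) S=94.3400 payoff=41.6400 vs cont=41.1159 → 41.6400 [stop]  node(4,3) S=121.0498 payoff=14.9302 vs cont=18.6623 → 18.6623 [wait]  node(4,4) S=155.3218 payoff=0.0000 vs cont=3.9460 → 3.9460 [wait]  ⇒ S*(4)=94.3400
t_3: node(3,0) S=64.9073 payoff=71.0727 vs cont=70.5487 → 71.0727 [stop]  node(3,1) S=83.2840 payoff=52.6960 vs cont=52.1719 → 52.6960 [stop]  node(3,2) S=106.8637 payoff=29.1163 vs cont=30.3930 → 30.3930 [wait]  node(3,3) S=137.1192 payoff=0.0000 vs cont=11.4899 → 11.4899 [wait]  ⇒ S*(3)=83.2840
t_2: node(2,0) S=73.5237 payoff=62.4563 vs cont=61.9322 → 62.4563 [stop]  node(2,1) S=94.3400 payoff=41.6400 vs cont=41.7319 → 41.7319 [wait]  node(2,2) S=121.0498 payoff=14.9302 vs cont=21.1553 → 21.1553 [wait]  ⇒ S*(2)=73.5237
t_1: node(1,0) S=83.2840 payoff=52.6960 vs cont=52.2163 → 52.6960 [stop]  node(1,1) S=106.8637 payoff=29.1163 vs cont=31.6431 → 31.6431 [wait]  ⇒ S*(1)=83.2840
t_0: node(0,0) S=94.3400 payoff=41.6400 vs cont=42.3351 → 42.3351 [wait]  ⇒ S*(0)=-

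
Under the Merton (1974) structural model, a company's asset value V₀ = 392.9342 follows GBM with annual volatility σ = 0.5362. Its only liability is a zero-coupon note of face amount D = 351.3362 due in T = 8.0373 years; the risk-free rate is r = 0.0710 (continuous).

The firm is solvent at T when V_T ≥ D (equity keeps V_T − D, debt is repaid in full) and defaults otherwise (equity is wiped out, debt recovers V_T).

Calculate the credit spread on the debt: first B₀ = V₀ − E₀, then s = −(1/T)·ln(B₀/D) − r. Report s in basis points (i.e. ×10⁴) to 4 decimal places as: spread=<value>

Apply the equity-as-call identities (strike 351.3362, horizon 8.0373 years):
d₁ = [ln(V₀/D) + (r + σ²/2)T] / (σ√T)
   = [ln(392.9342/351.3362) + (0.0710 + 0.5·0.5362²)·8.0373] / (0.5362·√8.0373)
   = [0.111899 + 1.726052] / 1.520134 = 1.209071
d₂ = d₁ − σ√T = 1.209071 − 1.520134 = -0.311063
N(d₁) = 0.886682,  N(d₂) = 0.377876,  e^(−rT) = 0.565159
E₀ = V₀·N(d₁) − D·e^(−rT)·N(d₂)
   = 392.9342·0.886682 − 351.3362·0.565159·0.377876 = 273.376345
B₀ = V₀ − E₀ = 392.9342 − 273.376345 = 119.557855
spread = −(1/T)·ln(B₀/D) − r = −(1/8.0373)·ln(119.557855/351.3362) − 0.0710 = 0.06311758
in basis points: 0.06311758 × 10⁴ = 631.1758 bp

spread=631.1758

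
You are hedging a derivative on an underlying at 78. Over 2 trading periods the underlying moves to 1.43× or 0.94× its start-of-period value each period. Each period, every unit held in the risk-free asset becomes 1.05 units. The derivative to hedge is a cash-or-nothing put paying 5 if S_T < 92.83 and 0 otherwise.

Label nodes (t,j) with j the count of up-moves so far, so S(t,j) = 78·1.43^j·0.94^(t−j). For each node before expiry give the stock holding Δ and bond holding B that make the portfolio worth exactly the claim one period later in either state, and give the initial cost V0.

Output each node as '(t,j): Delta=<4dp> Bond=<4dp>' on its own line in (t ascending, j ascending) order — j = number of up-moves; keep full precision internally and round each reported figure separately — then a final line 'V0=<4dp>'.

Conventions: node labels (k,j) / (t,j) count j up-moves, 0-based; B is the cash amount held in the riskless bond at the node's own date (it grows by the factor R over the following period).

Risk-neutral probability p* = (R−d)/(u−d) = (1.05−0.94)/(1.43−0.94) = 0.2245.
Terminal payoffs: V(2,0)=5.0000, V(2,1)=0.0000, V(2,2)=0.0000
(1,0): S=73.3200. Δ = (V_up−V_dn)/(S_up−S_dn) = (0.0000−5.0000)/(104.8476−68.9208) = -0.1392. V = [p*·0.0000 + (1−p*)·5.0000]/1.05 = 3.6929. B = V − Δ·S = 13.8970.
(1,1): S=111.5400. Δ = (V_up−V_dn)/(S_up−S_dn) = (0.0000−0.0000)/(159.5022−104.8476) = 0.0000. V = [p*·0.0000 + (1−p*)·0.0000]/1.05 = 0.0000. B = V − Δ·S = 0.0000.
(0,0): S=78.0000. Δ = (V_up−V_dn)/(S_up−S_dn) = (0.0000−3.6929)/(111.5400−73.3200) = -0.0966. V = [p*·0.0000 + (1−p*)·3.6929]/1.05 = 2.7275. B = V − Δ·S = 10.2641.
Check: Δ(0,0)·S0 + B(0,0) = 2.7275 = V0.

(0,0): Delta=-0.0966 Bond=10.2641
(1,0): Delta=-0.1392 Bond=13.8970
(1,1): Delta=0.0000 Bond=0.0000
V0=2.7275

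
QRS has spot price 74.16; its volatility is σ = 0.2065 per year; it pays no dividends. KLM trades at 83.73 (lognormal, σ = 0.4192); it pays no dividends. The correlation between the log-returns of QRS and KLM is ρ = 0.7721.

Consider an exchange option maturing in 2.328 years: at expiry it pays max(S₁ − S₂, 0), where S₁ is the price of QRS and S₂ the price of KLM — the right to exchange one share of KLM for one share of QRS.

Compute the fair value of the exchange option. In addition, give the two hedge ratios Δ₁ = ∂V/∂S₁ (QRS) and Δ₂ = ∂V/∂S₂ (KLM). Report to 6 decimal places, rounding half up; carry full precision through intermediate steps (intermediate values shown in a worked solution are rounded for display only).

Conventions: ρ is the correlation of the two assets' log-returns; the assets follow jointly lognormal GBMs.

exchange price = 9.591693
Δ1 = 0.479539
Δ2 = -0.310174

σ_eff = √(σ₁² + σ₂² − 2ρσ₁σ₂) = √(0.2065² + 0.4192² − 2·0.7721·0.2065·0.4192) = 0.291028
d₁ = (ln(S₁/S₂) + (q₂ − q₁ + σ_eff²/2)T) / (σ_eff√T) = (ln(74.16/83.73) + (0.0 − 0.0 + 0.042349)·2.328) / 0.444045 = -0.051311
d₂ = d₁ − σ_eff√T = -0.051311 − 0.444045 = -0.495356
N(d₁) = 0.479539,  N(d₂) = 0.310174
V = S₁·e^{−q₁T}·N(d₁) − S₂·e^{−q₂T}·N(d₂) = 35.562594 − 25.970901 = 9.591693
Key observation: the rate r is irrelevant here: denominating values in KLM turns the exchange into a ratio option on S₁/S₂, and discounting at r drops out.
Δ₁ = e^{−q₁T}·N(d₁) = 0.479539;  Δ₂ = −e^{−q₂T}·N(d₂) = -0.310174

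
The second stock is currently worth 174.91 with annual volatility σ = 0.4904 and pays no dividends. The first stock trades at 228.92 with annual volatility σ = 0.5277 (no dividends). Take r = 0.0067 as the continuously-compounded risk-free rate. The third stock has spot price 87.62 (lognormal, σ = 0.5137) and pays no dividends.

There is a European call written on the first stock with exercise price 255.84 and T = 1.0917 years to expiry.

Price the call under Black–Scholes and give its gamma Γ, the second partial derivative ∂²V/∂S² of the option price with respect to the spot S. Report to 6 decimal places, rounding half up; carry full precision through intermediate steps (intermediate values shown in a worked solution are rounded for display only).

price = 40.820099
Γ = 0.003149

σ√T = 0.5277·√1.0917 = 0.551364
d₁ = (ln(S/K) + (r+σ²/2)T) / (σ√T) = (ln(228.92/255.84) + (0.0067+0.5277²/2)·1.0917) / 0.551364 = (-0.111180 + 0.159316) / 0.551364 = 0.087304
d₂ = d₁ − σ√T = 0.087304 − 0.551364 = -0.464061
e^{−rT} = 0.992712
N(d₁) = 0.534785,  N(d₂) = 0.321302
Call price V = S·N(d₁) − K·e^{−rT}·N(d₂) = 122.422962 − 81.602862 = 40.820099
φ(d₁) = (1/√(2π))·e^{−d₁²/2} = 0.397425
Γ = φ(d₁) / (S·σ·√T) = 0.003149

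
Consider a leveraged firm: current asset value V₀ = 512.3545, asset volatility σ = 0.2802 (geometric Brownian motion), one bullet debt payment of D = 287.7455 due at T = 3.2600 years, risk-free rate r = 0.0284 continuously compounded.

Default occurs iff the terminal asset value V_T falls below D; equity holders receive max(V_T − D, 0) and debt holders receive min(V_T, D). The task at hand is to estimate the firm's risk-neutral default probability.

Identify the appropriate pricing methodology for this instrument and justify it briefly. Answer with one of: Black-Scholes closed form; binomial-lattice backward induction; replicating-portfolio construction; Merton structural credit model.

framework: Merton structural credit model

Key observation: the question is about default risk generated by asset-value dynamics against a debt face of 287.7455 — the structural framework prices exactly that.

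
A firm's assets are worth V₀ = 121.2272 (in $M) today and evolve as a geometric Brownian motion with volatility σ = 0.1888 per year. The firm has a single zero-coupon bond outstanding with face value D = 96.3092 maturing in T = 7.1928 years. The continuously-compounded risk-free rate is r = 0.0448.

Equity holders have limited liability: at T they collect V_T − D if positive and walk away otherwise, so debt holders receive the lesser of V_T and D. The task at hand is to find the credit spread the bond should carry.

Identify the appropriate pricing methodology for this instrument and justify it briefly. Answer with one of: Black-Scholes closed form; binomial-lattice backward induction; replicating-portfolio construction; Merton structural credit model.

Key observation: the asked-for credit quantity lives on the firm's capital structure — asset value, asset volatility, debt face 96.3092 — which is the structural model's domain.

framework: Merton structural credit model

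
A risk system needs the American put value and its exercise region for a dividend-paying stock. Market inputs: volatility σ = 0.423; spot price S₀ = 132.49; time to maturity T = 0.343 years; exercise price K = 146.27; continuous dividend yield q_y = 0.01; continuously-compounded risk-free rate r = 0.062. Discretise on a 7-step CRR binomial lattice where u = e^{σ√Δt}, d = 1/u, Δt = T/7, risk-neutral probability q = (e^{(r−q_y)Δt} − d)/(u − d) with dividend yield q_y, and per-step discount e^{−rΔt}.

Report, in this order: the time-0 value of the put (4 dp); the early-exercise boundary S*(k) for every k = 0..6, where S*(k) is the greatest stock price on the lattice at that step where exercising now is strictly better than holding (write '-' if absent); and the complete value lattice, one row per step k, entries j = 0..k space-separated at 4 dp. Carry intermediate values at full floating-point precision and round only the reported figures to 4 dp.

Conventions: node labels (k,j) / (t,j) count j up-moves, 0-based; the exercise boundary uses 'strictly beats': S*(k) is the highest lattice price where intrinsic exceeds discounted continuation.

Δt=0.04900, u=1.09816, d=0.91062, q=0.49021, disc=e^(-rΔt)=0.99697
k=7 terminal: V=max(K-S,0) → 77.4798 63.3122 46.2268 25.6226 0.7749 0.0000 0.0000 0.0000
k=6: j=0 S=75.5426 intr=70.7274 cont=70.3207 V=70.7274[EX]; j=1 S=91.1008 intr=55.1692 cont=54.7701 V=55.1692[EX]; j=2 S=109.8633 intr=36.4067 cont=36.0168 V=36.4067[EX]; j=3 S=132.4900 intr=13.7800 cont=13.4012 V=13.7800[EX]; j=4 S=159.7767 intr=0.0000 cont=0.3939 V=0.3939[hold]; j=5 S=192.6832 intr=0.0000 cont=0.0000 V=0.0000[hold]; j=6 S=232.3669 intr=0.0000 cont=0.0000 V=0.0000[hold]  S*(6)=132.4900
k=5: j=0 S=82.9578 intr=63.3122 cont=62.9092 V=63.3122[EX]; j=1 S=100.0432 intr=46.2268 cont=45.8321 V=46.2268[EX]; j=2 S=120.6474 intr=25.6226 cont=25.2380 V=25.6226[EX]; j=3 S=145.4951 intr=0.7749 cont=7.1961 V=7.1961[hold]; j=4 S=175.4602 intr=0.0000 cont=0.2002 V=0.2002[hold]; j=5 S=211.5968 intr=0.0000 cont=0.0000 V=0.0000[hold]  S*(5)=120.6474
k=4: j=0 S=91.1008 intr=55.1692 cont=54.7701 V=55.1692[EX]; j=1 S=109.8633 intr=36.4067 cont=36.0168 V=36.4067[EX]; j=2 S=132.4900 intr=13.7800 cont=16.5394 V=16.5394[hold]; j=3 S=159.7767 intr=0.0000 cont=3.7552 V=3.7552[hold]; j=4 S=192.6832 intr=0.0000 cont=0.1017 V=0.1017[hold]  S*(4)=109.8633
k=3: j=0 S=100.0432 intr=46.2268 cont=45.8321 V=46.2268[EX]; j=1 S=120.6474 intr=25.6226 cont=26.5866 V=26.5866[hold]; j=2 S=145.4951 intr=0.7749 cont=10.2412 V=10.2412[hold]; j=3 S=175.4602 intr=0.0000 cont=1.9583 V=1.9583[hold]  S*(3)=100.0432
k=2: j=0 S=109.8633 intr=36.4067 cont=36.4879 V=36.4879[hold]; j=1 S=132.4900 intr=13.7800 cont=18.5176 V=18.5176[hold]; j=2 S=159.7767 intr=0.0000 cont=6.1621 V=6.1621[hold]  S*(2)=-
k=1: j=0 S=120.6474 intr=25.6226 cont=27.5947 V=27.5947[hold]; j=1 S=145.4951 intr=0.7749 cont=12.4230 V=12.4230[hold]  S*(1)=-
k=0: j=0 S=132.4900 intr=13.7800 cont=20.0962 V=20.0962[hold]  S*(0)=-

price = 20.0962
boundary = - - - 100.0432 109.8633 120.6474 132.4900
tree:
20.0962
27.5947 12.4230
36.4879 18.5176 6.1621
46.2268 26.5866 10.2412 1.9583
55.1692 36.4067 16.5394 3.7552 0.1017
63.3122 46.2268 25.6226 7.1961 0.2002 0.0000
70.7274 55.1692 36.4067 13.7800 0.3939 0.0000 0.0000
77.4798 63.3122 46.2268 25.6226 0.7749 0.0000 0.0000 0.0000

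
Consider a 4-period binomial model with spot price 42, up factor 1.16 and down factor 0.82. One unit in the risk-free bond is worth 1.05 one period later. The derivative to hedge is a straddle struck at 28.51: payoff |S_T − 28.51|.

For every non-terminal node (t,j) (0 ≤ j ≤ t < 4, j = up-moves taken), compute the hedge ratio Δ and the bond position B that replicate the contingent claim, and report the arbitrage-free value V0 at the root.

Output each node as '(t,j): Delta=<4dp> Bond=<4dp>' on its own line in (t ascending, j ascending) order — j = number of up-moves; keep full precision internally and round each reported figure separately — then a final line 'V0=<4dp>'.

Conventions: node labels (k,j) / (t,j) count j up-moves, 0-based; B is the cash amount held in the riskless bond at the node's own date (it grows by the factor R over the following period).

The replicating-portfolio and risk-neutral prices coincide; use p* = (1.05−0.82)/(1.16−0.82) = 0.6765 for the latter.
Expiry values: V(4,0)=9.5209, V(4,1)=1.6474, V(4,2)=9.4908, V(4,3)=25.2473, V(4,4)=47.5369
  t=3,j=0: stock 23.1575 → up 26.8626 (V=1.6474), down 18.9891 (V=9.5209). Price 3.9949; hedge Δ=-1.0000, bond B=27.1524.
  t=3,j=1: stock 32.7593 → up 38.0008 (V=9.4908), down 26.8626 (V=1.6474). Price 6.6221; hedge Δ=0.7042, bond B=-16.4469.
  t=3,j=2: stock 46.3425 → up 53.7573 (V=25.2473), down 38.0008 (V=9.4908). Price 19.1901; hedge Δ=1.0000, bond B=-27.1524.
  t=3,j=3: stock 65.5576 → up 76.0469 (V=47.5369), down 53.7573 (V=25.2473). Price 38.4053; hedge Δ=1.0000, bond B=-27.1524.
  t=2,j=0: stock 28.2408 → up 32.7593 (V=6.6221), down 23.1575 (V=3.9949). Price 5.4973; hedge Δ=0.2736, bond B=-2.2298.
  t=2,j=1: stock 39.9504 → up 46.3425 (V=19.1901), down 32.7593 (V=6.6221). Price 14.4038; hedge Δ=0.9253, bond B=-22.5608.
  t=2,j=2: stock 56.5152 → up 65.5576 (V=38.4053), down 46.3425 (V=19.1901). Price 30.6558; hedge Δ=1.0000, bond B=-25.8594.
  t=1,j=0: stock 34.4400 → up 39.9504 (V=14.4038), down 28.2408 (V=5.4973). Price 10.9736; hedge Δ=0.7606, bond B=-15.2220.
  t=1,j=1: stock 48.7200 → up 56.5152 (V=30.6558), down 39.9504 (V=14.4038). Price 24.1884; hedge Δ=0.9811, bond B=-23.6116.
  t=0,j=0: stock 42.0000 → up 48.7200 (V=24.1884), down 34.4400 (V=10.9736). Price 18.9648; hedge Δ=0.9254, bond B=-19.9022.
Check: Δ(0,0)·S0 + B(0,0) = 18.9648 = V0.

(0,0): Delta=0.9254 Bond=-19.9022
(1,0): Delta=0.7606 Bond=-15.2220
(1,1): Delta=0.9811 Bond=-23.6116
(2,0): Delta=0.2736 Bond=-2.2298
(2,1): Delta=0.9253 Bond=-22.5608
(2,2): Delta=1.0000 Bond=-25.8594
(3,0): Delta=-1.0000 Bond=27.1524
(3,1): Delta=0.7042 Bond=-16.4469
(3,2): Delta=1.0000 Bond=-27.1524
(3,3): Delta=1.0000 Bond=-27.1524
V0=18.9648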